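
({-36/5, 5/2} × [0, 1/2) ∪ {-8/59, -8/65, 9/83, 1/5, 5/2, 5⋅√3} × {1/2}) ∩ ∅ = ∅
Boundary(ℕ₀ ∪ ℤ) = ℤ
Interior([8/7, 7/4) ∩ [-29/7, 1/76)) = ∅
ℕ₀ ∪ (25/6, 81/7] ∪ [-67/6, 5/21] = [-67/6, 5/21] ∪ ℕ₀ ∪ (25/6, 81/7]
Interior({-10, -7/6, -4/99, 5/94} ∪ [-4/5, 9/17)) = (-4/5, 9/17)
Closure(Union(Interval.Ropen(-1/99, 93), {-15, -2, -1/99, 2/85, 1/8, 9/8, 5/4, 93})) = Union({-15, -2}, Interval(-1/99, 93))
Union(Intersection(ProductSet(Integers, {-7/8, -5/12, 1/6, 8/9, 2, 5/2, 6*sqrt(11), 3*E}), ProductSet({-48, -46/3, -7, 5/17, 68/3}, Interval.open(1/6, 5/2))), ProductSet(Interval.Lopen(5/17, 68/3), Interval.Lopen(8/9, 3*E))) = Union(ProductSet({-48, -7}, {8/9, 2}), ProductSet(Interval.Lopen(5/17, 68/3), Interval.Lopen(8/9, 3*E)))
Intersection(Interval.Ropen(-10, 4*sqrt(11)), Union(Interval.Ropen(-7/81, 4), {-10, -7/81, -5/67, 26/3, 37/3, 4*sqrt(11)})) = Union({-10, 26/3, 37/3}, Interval.Ropen(-7/81, 4))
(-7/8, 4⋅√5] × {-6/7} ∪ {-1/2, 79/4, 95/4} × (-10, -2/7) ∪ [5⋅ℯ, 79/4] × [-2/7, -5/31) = ({-1/2, 79/4, 95/4} × (-10, -2/7)) ∪ ((-7/8, 4⋅√5] × {-6/7}) ∪ ([5⋅ℯ, 79/4] × [-2/7, -5/31))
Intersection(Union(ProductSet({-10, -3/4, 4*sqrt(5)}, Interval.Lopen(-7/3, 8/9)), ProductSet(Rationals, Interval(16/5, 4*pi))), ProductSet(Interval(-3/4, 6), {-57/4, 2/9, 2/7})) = ProductSet({-3/4}, {2/9, 2/7})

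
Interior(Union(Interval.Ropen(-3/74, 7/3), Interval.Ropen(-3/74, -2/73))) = Interval.open(-3/74, 7/3)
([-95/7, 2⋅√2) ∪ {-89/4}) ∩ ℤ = {-13, -12, …, 2}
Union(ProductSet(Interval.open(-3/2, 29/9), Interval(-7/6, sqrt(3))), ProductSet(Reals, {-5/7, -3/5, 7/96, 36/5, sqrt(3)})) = Union(ProductSet(Interval.open(-3/2, 29/9), Interval(-7/6, sqrt(3))), ProductSet(Reals, {-5/7, -3/5, 7/96, 36/5, sqrt(3)}))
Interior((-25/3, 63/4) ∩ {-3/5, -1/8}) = ∅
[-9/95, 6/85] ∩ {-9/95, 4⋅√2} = {-9/95}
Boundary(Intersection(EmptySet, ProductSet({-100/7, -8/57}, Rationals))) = EmptySet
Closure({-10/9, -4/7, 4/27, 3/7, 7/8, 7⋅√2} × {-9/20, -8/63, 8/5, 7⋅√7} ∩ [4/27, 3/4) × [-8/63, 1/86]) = {4/27, 3/7} × {-8/63}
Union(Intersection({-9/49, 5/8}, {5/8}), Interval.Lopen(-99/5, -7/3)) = Union({5/8}, Interval.Lopen(-99/5, -7/3))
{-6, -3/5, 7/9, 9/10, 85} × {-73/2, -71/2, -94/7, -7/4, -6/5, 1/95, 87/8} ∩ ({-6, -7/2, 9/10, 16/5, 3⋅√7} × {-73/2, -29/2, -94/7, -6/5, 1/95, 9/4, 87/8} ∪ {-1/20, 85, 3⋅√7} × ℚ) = ({-6, 9/10} × {-73/2, -94/7, -6/5, 1/95, 87/8}) ∪ ({85} × {-73/2, -71/2, -94/7, -7/4, -6/5, 1/95, 87/8})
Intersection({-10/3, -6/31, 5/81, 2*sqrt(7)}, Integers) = EmptySet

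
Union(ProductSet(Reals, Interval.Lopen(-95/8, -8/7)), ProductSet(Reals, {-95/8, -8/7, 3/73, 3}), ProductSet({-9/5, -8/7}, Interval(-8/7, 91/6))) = Union(ProductSet({-9/5, -8/7}, Interval(-8/7, 91/6)), ProductSet(Reals, Union({3/73, 3}, Interval(-95/8, -8/7))))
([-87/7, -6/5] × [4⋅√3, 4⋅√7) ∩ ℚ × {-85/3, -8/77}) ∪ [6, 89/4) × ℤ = [6, 89/4) × ℤ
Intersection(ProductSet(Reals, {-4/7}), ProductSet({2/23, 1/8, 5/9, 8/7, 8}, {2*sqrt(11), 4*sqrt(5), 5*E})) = EmptySet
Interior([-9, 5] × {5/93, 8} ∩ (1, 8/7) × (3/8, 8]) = ∅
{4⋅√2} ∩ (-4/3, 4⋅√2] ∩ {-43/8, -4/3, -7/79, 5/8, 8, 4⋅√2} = {4⋅√2}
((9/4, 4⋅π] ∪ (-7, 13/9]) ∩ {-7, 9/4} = ∅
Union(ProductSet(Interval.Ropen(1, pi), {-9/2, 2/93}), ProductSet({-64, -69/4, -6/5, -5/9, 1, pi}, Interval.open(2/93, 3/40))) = Union(ProductSet({-64, -69/4, -6/5, -5/9, 1, pi}, Interval.open(2/93, 3/40)), ProductSet(Interval.Ropen(1, pi), {-9/2, 2/93}))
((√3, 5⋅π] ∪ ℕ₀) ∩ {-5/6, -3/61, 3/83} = ∅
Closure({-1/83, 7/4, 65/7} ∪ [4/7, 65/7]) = {-1/83} ∪ [4/7, 65/7]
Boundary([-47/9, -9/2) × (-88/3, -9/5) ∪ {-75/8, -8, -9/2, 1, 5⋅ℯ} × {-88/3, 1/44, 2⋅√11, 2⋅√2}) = ({-47/9, -9/2} × [-88/3, -9/5]) ∪ ([-47/9, -9/2] × {-88/3, -9/5}) ∪ ({-75/8, -8, -9/2, 1, 5⋅ℯ} × {-88/3, 1/44, 2⋅√11, 2⋅√2})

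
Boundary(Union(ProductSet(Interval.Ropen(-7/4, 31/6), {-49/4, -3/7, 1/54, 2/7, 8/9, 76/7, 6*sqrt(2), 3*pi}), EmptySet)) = ProductSet(Interval(-7/4, 31/6), {-49/4, -3/7, 1/54, 2/7, 8/9, 76/7, 6*sqrt(2), 3*pi})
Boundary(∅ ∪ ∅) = ∅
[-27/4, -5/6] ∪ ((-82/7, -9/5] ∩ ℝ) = (-82/7, -5/6]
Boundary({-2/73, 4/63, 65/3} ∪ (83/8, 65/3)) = {-2/73, 4/63, 83/8, 65/3}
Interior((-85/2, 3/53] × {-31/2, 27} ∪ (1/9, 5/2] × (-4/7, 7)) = (1/9, 5/2) × (-4/7, 7)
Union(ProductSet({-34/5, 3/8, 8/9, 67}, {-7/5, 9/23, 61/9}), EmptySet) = ProductSet({-34/5, 3/8, 8/9, 67}, {-7/5, 9/23, 61/9})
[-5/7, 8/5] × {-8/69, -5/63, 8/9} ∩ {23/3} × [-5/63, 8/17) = ∅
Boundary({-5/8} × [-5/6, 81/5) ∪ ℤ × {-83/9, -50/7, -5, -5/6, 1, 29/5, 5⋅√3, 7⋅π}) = ({-5/8} × [-5/6, 81/5]) ∪ (ℤ × {-83/9, -50/7, -5, -5/6, 1, 29/5, 5⋅√3, 7⋅π})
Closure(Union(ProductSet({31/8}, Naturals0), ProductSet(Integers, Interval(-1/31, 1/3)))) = Union(ProductSet({31/8}, Naturals0), ProductSet(Integers, Interval(-1/31, 1/3)))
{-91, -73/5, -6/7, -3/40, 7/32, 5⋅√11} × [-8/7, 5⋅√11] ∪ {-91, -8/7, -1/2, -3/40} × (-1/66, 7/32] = ({-91, -8/7, -1/2, -3/40} × (-1/66, 7/32]) ∪ ({-91, -73/5, -6/7, -3/40, 7/32, 5⋅√11} × [-8/7, 5⋅√11])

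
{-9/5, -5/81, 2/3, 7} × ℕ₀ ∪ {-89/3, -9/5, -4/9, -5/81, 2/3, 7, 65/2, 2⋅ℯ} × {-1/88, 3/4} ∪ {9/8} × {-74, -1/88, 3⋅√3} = ({-9/5, -5/81, 2/3, 7} × ℕ₀) ∪ ({9/8} × {-74, -1/88, 3⋅√3}) ∪ ({-89/3, -9/5, -4/9, -5/81, 2/3, 7, 65/2, 2⋅ℯ} × {-1/88, 3/4})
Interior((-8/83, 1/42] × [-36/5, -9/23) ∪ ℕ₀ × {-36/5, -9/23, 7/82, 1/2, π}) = ((-8/83, 1/42) ∪ ((-8/83, 1/42) \ (ℕ₀ ∪ (ℕ₀ \ (-8/83, 1/42))))) × (-36/5, -9/23)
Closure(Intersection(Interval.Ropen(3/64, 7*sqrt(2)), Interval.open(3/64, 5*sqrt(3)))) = Interval(3/64, 5*sqrt(3))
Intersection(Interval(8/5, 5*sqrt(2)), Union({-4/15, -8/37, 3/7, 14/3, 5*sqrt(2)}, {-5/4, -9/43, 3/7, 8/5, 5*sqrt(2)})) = {8/5, 14/3, 5*sqrt(2)}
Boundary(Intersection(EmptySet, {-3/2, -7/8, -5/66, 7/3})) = EmptySet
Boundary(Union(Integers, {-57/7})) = Union({-57/7}, Integers)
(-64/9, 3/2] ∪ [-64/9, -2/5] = [-64/9, 3/2]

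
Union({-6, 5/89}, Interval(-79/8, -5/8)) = Union({5/89}, Interval(-79/8, -5/8))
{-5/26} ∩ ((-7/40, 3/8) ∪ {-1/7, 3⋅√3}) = ∅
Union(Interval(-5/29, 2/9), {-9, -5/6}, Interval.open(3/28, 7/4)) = Union({-9, -5/6}, Interval.Ropen(-5/29, 7/4))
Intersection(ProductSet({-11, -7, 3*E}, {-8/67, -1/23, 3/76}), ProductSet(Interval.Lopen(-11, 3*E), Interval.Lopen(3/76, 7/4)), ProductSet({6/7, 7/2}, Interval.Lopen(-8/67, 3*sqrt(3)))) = EmptySet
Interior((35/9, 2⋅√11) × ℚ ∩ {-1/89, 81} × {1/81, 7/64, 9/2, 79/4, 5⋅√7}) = ∅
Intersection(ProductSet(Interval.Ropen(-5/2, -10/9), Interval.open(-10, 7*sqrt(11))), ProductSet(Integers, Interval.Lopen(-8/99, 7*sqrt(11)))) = ProductSet(Range(-2, -1, 1), Interval.open(-8/99, 7*sqrt(11)))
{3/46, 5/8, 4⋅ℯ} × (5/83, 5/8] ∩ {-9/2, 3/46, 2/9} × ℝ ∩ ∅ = ∅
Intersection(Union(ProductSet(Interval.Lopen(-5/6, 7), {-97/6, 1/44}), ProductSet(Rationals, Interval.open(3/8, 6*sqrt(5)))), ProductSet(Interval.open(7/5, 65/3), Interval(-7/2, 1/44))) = ProductSet(Interval.Lopen(7/5, 7), {1/44})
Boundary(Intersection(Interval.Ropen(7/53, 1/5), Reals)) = {7/53, 1/5}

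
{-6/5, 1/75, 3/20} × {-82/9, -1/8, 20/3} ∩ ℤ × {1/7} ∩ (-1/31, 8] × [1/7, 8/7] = ∅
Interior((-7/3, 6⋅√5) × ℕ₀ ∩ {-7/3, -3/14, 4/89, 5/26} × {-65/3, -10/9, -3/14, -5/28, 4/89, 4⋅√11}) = ∅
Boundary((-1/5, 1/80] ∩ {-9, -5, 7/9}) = ∅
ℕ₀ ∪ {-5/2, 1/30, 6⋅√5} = {-5/2, 1/30, 6⋅√5} ∪ ℕ₀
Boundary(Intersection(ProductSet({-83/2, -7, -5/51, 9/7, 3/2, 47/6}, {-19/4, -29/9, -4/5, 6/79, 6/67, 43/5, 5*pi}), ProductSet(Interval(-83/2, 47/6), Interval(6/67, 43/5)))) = ProductSet({-83/2, -7, -5/51, 9/7, 3/2, 47/6}, {6/67, 43/5})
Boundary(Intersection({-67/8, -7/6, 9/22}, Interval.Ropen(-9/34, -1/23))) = EmptySet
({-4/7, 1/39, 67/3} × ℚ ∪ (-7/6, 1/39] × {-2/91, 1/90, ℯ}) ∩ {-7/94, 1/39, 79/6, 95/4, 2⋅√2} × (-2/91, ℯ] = ({-7/94, 1/39} × {1/90, ℯ}) ∪ ({1/39} × (ℚ ∩ (-2/91, ℯ]))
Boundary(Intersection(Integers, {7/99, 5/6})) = EmptySet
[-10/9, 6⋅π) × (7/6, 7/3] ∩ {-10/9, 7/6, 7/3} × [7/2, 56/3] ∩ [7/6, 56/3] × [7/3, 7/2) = ∅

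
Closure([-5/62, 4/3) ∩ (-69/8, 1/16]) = [-5/62, 1/16]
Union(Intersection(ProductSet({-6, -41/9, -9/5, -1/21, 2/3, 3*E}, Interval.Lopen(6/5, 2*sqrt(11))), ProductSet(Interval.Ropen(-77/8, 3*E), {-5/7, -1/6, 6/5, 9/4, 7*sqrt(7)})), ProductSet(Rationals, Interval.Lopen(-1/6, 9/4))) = ProductSet(Rationals, Interval.Lopen(-1/6, 9/4))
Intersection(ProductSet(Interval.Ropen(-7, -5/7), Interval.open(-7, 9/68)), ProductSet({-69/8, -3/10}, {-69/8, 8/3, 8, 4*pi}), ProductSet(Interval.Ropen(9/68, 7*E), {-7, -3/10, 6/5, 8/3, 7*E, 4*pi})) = EmptySet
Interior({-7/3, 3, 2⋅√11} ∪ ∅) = ∅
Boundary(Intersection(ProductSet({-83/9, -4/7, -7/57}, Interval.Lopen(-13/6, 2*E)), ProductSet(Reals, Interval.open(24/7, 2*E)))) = ProductSet({-83/9, -4/7, -7/57}, Interval(24/7, 2*E))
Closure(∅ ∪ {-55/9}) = {-55/9}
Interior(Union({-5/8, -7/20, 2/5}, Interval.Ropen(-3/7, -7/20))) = Interval.open(-3/7, -7/20)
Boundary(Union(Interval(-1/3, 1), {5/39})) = {-1/3, 1}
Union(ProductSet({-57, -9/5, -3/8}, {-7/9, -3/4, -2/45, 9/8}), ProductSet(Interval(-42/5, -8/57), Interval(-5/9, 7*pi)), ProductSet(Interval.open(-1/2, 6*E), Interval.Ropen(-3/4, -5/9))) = Union(ProductSet({-57, -9/5, -3/8}, {-7/9, -3/4, -2/45, 9/8}), ProductSet(Interval(-42/5, -8/57), Interval(-5/9, 7*pi)), ProductSet(Interval.open(-1/2, 6*E), Interval.Ropen(-3/4, -5/9)))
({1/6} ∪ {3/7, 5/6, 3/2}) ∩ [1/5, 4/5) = {3/7}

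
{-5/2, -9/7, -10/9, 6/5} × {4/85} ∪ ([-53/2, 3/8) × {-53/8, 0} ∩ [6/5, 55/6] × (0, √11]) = {-5/2, -9/7, -10/9, 6/5} × {4/85}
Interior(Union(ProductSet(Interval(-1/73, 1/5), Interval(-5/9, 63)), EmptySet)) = ProductSet(Interval.open(-1/73, 1/5), Interval.open(-5/9, 63))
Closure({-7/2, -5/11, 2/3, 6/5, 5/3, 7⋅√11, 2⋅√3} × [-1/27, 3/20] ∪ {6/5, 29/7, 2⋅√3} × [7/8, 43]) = ({6/5, 29/7, 2⋅√3} × [7/8, 43]) ∪ ({-7/2, -5/11, 2/3, 6/5, 5/3, 7⋅√11, 2⋅√3} × [-1/27, 3/20])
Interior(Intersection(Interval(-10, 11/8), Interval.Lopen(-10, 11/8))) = Interval.open(-10, 11/8)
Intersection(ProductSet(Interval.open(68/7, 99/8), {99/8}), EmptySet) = EmptySet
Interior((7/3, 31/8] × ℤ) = ∅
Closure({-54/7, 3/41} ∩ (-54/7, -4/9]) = ∅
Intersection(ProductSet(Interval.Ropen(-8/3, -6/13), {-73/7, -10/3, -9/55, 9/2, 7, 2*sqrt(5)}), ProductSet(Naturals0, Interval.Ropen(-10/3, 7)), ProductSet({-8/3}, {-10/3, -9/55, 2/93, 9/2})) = EmptySet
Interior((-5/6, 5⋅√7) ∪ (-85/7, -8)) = (-85/7, -8) ∪ (-5/6, 5⋅√7)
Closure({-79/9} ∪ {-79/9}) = {-79/9}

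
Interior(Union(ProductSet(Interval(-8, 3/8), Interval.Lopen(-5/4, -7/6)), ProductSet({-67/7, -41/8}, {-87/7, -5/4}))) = ProductSet(Interval.open(-8, 3/8), Interval.open(-5/4, -7/6))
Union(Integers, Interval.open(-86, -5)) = Union(Integers, Interval(-86, -5))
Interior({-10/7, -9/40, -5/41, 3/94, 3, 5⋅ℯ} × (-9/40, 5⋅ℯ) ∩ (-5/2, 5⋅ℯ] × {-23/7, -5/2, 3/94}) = ∅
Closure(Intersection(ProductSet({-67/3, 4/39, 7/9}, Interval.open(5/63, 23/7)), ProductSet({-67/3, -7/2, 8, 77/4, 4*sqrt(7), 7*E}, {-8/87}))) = EmptySet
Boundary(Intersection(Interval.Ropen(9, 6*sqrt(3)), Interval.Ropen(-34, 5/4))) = EmptySet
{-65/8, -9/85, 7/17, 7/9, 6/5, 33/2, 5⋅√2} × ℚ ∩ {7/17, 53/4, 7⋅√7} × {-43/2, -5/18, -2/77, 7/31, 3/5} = {7/17} × {-43/2, -5/18, -2/77, 7/31, 3/5}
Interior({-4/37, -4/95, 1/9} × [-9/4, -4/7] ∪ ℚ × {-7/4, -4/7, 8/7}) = ∅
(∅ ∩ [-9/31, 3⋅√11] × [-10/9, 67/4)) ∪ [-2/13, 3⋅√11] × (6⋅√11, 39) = [-2/13, 3⋅√11] × (6⋅√11, 39)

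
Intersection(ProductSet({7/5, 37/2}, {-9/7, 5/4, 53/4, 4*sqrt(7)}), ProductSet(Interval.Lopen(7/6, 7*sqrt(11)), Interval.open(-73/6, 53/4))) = ProductSet({7/5, 37/2}, {-9/7, 5/4, 4*sqrt(7)})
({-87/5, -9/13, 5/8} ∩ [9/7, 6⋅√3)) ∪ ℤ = ℤ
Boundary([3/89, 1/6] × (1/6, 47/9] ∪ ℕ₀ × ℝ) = (ℕ₀ \ (3/89, 1/6) × ℝ) ∪ ({3/89, 1/6} × [1/6, 47/9]) ∪ ([3/89, 1/6] × {1/6, 47/9}) ∪ (ℕ₀ × ((-∞, 1/6] ∪ [47/9, ∞)))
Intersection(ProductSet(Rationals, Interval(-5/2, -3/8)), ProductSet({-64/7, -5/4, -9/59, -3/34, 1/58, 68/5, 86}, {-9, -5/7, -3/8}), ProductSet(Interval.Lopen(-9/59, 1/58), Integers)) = EmptySet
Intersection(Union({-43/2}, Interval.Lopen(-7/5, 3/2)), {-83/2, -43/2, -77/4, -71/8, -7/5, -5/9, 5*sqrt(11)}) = {-43/2, -5/9}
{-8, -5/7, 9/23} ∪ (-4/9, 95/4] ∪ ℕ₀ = {-8, -5/7} ∪ (-4/9, 95/4] ∪ ℕ₀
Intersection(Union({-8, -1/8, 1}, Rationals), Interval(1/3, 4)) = Intersection(Interval(1/3, 4), Rationals)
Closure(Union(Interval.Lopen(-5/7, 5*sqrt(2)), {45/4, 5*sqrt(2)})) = Union({45/4}, Interval(-5/7, 5*sqrt(2)))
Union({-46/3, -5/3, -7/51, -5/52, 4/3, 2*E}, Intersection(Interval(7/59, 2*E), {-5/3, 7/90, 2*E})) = {-46/3, -5/3, -7/51, -5/52, 4/3, 2*E}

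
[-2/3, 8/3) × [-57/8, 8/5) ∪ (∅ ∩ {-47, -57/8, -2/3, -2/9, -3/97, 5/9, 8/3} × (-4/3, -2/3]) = [-2/3, 8/3) × [-57/8, 8/5)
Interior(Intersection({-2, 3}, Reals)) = EmptySet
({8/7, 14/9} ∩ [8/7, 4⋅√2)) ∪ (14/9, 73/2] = {8/7} ∪ [14/9, 73/2]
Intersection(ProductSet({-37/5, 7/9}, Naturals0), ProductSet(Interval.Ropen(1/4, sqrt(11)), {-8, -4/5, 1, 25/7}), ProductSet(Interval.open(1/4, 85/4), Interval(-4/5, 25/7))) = ProductSet({7/9}, {1})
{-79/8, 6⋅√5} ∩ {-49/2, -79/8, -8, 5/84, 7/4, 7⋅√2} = {-79/8}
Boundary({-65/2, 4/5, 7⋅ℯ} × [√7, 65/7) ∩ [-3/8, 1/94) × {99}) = ∅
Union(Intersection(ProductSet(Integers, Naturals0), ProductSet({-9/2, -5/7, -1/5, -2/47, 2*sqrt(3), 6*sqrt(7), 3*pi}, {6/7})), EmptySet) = EmptySet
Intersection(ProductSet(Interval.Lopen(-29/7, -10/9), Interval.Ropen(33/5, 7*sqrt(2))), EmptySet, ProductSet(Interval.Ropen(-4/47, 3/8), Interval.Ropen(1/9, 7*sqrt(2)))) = EmptySet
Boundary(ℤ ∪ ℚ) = ℝ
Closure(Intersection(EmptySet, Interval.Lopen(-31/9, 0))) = EmptySet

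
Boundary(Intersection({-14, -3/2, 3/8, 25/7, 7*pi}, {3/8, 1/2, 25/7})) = {3/8, 25/7}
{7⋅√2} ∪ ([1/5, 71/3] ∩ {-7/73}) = {7⋅√2}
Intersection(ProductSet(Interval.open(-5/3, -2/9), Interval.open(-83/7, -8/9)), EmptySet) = EmptySet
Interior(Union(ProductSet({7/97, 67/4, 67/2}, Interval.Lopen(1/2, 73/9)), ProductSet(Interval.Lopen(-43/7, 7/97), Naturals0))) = EmptySet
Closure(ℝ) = ℝ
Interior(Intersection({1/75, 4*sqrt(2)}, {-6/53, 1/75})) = EmptySet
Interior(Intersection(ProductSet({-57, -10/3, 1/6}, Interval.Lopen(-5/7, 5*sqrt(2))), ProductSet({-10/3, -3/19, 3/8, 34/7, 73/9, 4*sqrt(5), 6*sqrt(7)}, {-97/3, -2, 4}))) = EmptySet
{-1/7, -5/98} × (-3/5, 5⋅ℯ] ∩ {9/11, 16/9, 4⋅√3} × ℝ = ∅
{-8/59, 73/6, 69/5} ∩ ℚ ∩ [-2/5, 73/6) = {-8/59}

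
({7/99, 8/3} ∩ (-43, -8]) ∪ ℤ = ℤ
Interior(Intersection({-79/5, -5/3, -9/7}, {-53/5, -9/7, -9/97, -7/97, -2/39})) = EmptySet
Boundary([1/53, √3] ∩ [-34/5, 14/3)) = {1/53, √3}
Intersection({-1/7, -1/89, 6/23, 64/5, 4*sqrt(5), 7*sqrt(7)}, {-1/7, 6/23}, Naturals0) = EmptySet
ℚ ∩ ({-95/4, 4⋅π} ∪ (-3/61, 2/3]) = {-95/4} ∪ (ℚ ∩ (-3/61, 2/3])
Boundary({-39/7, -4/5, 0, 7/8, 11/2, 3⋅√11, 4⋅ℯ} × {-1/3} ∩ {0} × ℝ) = {0} × {-1/3}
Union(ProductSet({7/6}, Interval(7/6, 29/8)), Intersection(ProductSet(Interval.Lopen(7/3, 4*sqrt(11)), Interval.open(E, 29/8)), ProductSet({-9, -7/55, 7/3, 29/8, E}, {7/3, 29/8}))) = ProductSet({7/6}, Interval(7/6, 29/8))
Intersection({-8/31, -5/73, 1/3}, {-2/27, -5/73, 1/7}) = {-5/73}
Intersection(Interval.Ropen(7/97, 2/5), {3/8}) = {3/8}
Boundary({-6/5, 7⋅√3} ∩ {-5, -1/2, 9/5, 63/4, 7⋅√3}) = {7⋅√3}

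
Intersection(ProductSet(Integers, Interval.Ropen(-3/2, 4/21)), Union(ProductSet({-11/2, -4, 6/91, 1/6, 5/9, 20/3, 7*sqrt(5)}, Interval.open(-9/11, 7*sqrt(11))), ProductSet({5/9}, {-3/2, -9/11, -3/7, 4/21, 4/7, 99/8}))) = ProductSet({-4}, Interval.open(-9/11, 4/21))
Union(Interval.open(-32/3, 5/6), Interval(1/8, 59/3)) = Interval.Lopen(-32/3, 59/3)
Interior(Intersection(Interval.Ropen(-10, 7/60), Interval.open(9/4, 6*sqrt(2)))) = EmptySet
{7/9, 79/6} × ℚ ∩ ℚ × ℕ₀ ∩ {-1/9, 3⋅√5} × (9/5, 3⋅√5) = ∅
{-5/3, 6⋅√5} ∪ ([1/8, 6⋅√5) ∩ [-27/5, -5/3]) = {-5/3, 6⋅√5}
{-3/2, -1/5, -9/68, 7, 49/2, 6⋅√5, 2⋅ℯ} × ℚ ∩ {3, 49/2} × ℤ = {49/2} × ℤ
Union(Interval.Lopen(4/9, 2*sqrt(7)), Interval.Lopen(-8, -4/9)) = Union(Interval.Lopen(-8, -4/9), Interval.Lopen(4/9, 2*sqrt(7)))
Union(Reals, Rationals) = Reals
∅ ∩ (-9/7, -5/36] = ∅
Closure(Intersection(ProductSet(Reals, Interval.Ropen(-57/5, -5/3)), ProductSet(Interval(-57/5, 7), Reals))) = ProductSet(Interval(-57/5, 7), Interval(-57/5, -5/3))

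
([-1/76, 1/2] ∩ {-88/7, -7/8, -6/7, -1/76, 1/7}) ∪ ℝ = ℝ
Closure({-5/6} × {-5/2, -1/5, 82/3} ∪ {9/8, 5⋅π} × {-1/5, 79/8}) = ({-5/6} × {-5/2, -1/5, 82/3}) ∪ ({9/8, 5⋅π} × {-1/5, 79/8})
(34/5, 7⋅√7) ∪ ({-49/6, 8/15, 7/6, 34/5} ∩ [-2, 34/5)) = {8/15, 7/6} ∪ (34/5, 7⋅√7)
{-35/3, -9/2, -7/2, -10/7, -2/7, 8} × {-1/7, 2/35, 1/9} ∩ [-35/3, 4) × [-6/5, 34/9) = {-35/3, -9/2, -7/2, -10/7, -2/7} × {-1/7, 2/35, 1/9}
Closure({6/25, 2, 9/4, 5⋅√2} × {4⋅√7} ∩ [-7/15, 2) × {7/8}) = ∅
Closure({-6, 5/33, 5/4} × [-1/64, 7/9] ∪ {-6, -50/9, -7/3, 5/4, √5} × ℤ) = ({-6, 5/33, 5/4} × [-1/64, 7/9]) ∪ ({-6, -50/9, -7/3, 5/4, √5} × ℤ)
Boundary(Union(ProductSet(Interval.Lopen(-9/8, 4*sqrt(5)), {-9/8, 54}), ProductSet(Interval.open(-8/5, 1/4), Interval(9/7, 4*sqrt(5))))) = Union(ProductSet({-8/5, 1/4}, Interval(9/7, 4*sqrt(5))), ProductSet(Interval(-8/5, 1/4), {9/7, 4*sqrt(5)}), ProductSet(Interval(-9/8, 4*sqrt(5)), {-9/8, 54}))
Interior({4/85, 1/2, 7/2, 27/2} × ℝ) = ∅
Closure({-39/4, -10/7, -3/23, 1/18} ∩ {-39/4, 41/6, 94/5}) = {-39/4}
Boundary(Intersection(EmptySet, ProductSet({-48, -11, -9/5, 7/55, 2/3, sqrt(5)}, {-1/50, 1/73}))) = EmptySet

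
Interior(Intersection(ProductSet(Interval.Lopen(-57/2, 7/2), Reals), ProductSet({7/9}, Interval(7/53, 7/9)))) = EmptySet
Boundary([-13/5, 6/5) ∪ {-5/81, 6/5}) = {-13/5, 6/5}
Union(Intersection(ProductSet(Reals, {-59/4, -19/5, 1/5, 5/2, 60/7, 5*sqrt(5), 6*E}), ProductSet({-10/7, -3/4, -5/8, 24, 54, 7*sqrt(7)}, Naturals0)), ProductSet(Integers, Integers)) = ProductSet(Integers, Integers)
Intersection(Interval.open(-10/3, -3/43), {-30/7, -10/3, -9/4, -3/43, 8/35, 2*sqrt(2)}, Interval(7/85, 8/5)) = EmptySet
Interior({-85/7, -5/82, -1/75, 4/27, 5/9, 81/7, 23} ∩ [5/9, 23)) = ∅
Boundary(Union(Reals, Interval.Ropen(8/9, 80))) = EmptySet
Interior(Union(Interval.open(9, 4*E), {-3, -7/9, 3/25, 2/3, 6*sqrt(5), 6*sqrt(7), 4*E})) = Interval.open(9, 4*E)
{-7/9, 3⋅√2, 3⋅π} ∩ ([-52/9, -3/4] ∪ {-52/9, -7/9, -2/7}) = {-7/9}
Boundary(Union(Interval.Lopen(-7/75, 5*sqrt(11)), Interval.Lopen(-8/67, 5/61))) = {-8/67, 5*sqrt(11)}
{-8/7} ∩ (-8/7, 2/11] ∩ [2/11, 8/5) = ∅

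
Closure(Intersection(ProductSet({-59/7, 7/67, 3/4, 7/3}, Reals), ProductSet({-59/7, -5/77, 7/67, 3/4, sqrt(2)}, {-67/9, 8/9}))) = ProductSet({-59/7, 7/67, 3/4}, {-67/9, 8/9})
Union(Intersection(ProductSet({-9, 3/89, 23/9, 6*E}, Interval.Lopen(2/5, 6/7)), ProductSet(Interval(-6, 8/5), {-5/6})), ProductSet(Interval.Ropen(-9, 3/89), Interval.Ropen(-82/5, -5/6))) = ProductSet(Interval.Ropen(-9, 3/89), Interval.Ropen(-82/5, -5/6))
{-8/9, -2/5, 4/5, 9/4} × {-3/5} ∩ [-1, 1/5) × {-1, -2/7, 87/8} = ∅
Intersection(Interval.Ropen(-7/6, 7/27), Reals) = Interval.Ropen(-7/6, 7/27)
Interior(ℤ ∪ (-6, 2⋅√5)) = ({-6, -5, …, 4} \ ℤ \ (-6, 2⋅√5)) ∪ (ℤ \ ({2⋅√5} ∪ (ℤ \ (-6, 2⋅√5)))) ∪ ([-6, 2⋅√5) \ ℤ \ (-6, 2⋅√5)) ∪ ({-6, -5, …, 4} \ ({2⋅√5} ∪ (ℤ \ (-6, 2⋅√5))))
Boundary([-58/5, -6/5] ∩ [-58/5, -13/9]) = {-58/5, -13/9}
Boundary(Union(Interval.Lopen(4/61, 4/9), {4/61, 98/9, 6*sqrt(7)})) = {4/61, 4/9, 98/9, 6*sqrt(7)}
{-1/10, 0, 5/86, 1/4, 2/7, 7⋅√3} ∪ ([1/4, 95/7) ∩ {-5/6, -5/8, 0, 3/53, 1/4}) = {-1/10, 0, 5/86, 1/4, 2/7, 7⋅√3}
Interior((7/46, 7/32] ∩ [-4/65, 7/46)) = ∅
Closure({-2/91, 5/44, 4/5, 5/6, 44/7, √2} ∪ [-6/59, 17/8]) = [-6/59, 17/8] ∪ {44/7}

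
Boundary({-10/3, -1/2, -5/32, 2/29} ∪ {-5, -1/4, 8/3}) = {-5, -10/3, -1/2, -1/4, -5/32, 2/29, 8/3}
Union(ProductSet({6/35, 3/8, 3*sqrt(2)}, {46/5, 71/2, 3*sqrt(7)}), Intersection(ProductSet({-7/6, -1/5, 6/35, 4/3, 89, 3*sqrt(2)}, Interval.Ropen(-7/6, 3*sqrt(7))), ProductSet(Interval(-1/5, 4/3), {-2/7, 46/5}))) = Union(ProductSet({-1/5, 6/35, 4/3}, {-2/7}), ProductSet({6/35, 3/8, 3*sqrt(2)}, {46/5, 71/2, 3*sqrt(7)}))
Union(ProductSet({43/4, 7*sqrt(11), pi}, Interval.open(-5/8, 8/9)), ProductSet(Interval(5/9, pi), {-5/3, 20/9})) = Union(ProductSet({43/4, 7*sqrt(11), pi}, Interval.open(-5/8, 8/9)), ProductSet(Interval(5/9, pi), {-5/3, 20/9}))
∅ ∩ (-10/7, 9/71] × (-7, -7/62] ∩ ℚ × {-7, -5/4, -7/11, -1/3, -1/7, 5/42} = ∅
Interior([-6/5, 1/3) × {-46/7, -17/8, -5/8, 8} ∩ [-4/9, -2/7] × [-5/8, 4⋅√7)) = ∅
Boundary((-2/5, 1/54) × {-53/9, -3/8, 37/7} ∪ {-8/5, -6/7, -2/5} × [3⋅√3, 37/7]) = ([-2/5, 1/54] × {-53/9, -3/8, 37/7}) ∪ ({-8/5, -6/7, -2/5} × [3⋅√3, 37/7])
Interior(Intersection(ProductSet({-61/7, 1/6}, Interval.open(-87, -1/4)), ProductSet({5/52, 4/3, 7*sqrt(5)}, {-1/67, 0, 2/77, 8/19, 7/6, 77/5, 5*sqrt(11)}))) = EmptySet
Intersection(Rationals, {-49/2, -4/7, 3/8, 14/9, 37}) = {-49/2, -4/7, 3/8, 14/9, 37}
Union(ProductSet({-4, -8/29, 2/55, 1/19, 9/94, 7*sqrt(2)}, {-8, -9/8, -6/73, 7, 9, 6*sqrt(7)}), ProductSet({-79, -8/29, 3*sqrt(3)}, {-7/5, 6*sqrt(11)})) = Union(ProductSet({-79, -8/29, 3*sqrt(3)}, {-7/5, 6*sqrt(11)}), ProductSet({-4, -8/29, 2/55, 1/19, 9/94, 7*sqrt(2)}, {-8, -9/8, -6/73, 7, 9, 6*sqrt(7)}))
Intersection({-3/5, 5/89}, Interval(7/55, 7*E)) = EmptySet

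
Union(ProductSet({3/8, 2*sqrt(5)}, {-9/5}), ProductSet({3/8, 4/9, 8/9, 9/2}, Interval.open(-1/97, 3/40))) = Union(ProductSet({3/8, 2*sqrt(5)}, {-9/5}), ProductSet({3/8, 4/9, 8/9, 9/2}, Interval.open(-1/97, 3/40)))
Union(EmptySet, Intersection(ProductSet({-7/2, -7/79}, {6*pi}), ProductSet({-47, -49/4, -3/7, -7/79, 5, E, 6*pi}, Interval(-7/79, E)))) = EmptySet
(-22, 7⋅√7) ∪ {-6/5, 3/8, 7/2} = (-22, 7⋅√7)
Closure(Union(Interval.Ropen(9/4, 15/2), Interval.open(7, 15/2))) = Interval(9/4, 15/2)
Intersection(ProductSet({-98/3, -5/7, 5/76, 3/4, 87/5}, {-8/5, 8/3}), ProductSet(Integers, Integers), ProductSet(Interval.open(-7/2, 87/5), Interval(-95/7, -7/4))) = EmptySet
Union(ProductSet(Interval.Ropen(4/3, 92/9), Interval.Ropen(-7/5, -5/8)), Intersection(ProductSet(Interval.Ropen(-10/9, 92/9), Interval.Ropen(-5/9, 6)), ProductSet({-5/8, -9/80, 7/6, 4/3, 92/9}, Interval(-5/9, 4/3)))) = Union(ProductSet({-5/8, -9/80, 7/6, 4/3}, Interval(-5/9, 4/3)), ProductSet(Interval.Ropen(4/3, 92/9), Interval.Ropen(-7/5, -5/8)))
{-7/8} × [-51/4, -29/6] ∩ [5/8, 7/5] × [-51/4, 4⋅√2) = ∅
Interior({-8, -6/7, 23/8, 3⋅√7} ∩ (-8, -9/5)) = ∅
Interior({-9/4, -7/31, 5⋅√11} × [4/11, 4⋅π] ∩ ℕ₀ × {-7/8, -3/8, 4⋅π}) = ∅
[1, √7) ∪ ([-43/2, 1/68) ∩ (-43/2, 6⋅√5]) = (-43/2, 1/68) ∪ [1, √7)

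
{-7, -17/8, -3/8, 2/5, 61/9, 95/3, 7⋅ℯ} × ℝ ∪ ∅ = {-7, -17/8, -3/8, 2/5, 61/9, 95/3, 7⋅ℯ} × ℝ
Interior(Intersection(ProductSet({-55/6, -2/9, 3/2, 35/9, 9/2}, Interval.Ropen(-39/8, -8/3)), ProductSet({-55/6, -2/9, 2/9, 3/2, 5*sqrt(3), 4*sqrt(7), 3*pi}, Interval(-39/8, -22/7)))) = EmptySet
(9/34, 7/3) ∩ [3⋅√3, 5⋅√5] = ∅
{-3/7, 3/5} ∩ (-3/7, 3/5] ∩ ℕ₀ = ∅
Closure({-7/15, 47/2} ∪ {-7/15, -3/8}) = {-7/15, -3/8, 47/2}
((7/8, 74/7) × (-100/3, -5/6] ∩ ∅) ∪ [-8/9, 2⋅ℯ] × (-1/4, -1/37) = [-8/9, 2⋅ℯ] × (-1/4, -1/37)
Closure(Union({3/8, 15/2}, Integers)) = Union({3/8, 15/2}, Integers)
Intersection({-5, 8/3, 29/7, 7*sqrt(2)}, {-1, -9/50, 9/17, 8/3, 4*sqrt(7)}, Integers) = EmptySet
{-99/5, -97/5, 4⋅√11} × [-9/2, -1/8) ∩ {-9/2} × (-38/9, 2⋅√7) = ∅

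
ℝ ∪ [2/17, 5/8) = (-∞, ∞)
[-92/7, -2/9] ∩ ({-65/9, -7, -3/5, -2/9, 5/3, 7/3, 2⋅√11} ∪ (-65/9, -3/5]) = [-65/9, -3/5] ∪ {-2/9}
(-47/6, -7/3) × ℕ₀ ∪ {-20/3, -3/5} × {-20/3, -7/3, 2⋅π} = ((-47/6, -7/3) × ℕ₀) ∪ ({-20/3, -3/5} × {-20/3, -7/3, 2⋅π})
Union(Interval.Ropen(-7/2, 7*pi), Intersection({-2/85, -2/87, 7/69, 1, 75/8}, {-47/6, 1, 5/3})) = Interval.Ropen(-7/2, 7*pi)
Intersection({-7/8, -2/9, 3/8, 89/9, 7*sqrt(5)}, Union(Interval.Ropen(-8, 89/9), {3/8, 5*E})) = {-7/8, -2/9, 3/8}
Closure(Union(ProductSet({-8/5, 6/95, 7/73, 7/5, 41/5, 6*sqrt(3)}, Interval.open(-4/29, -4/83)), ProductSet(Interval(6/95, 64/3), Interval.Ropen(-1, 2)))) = Union(ProductSet({-8/5, 6/95}, Interval(-4/29, -4/83)), ProductSet({-8/5, 6/95, 7/73, 7/5, 41/5, 6*sqrt(3)}, Interval.open(-4/29, -4/83)), ProductSet(Interval(6/95, 64/3), Interval(-1, 2)))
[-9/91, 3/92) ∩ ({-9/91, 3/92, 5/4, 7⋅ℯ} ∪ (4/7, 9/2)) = {-9/91}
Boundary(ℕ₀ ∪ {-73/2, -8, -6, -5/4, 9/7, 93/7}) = {-73/2, -8, -6, -5/4, 9/7, 93/7} ∪ ℕ₀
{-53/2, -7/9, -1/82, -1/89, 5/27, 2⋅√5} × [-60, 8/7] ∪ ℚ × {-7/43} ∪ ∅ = (ℚ × {-7/43}) ∪ ({-53/2, -7/9, -1/82, -1/89, 5/27, 2⋅√5} × [-60, 8/7])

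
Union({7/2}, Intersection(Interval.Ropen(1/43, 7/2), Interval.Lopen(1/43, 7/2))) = Interval.Lopen(1/43, 7/2)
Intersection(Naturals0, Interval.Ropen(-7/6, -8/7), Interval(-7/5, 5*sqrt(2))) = EmptySet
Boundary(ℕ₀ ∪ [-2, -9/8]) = {-2, -9/8} ∪ (ℕ₀ \ (-2, -9/8))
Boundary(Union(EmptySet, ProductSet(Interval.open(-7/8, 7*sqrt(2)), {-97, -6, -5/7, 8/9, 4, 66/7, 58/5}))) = ProductSet(Interval(-7/8, 7*sqrt(2)), {-97, -6, -5/7, 8/9, 4, 66/7, 58/5})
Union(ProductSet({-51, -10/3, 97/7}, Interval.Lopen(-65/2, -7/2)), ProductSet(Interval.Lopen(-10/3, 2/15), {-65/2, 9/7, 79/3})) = Union(ProductSet({-51, -10/3, 97/7}, Interval.Lopen(-65/2, -7/2)), ProductSet(Interval.Lopen(-10/3, 2/15), {-65/2, 9/7, 79/3}))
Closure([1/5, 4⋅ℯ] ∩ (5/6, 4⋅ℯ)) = [5/6, 4⋅ℯ]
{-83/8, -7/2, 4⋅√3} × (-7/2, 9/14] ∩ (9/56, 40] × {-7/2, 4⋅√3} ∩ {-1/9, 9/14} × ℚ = ∅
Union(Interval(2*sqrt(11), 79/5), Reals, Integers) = Interval(-oo, oo)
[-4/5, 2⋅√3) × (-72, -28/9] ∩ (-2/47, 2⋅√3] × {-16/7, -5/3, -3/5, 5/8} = ∅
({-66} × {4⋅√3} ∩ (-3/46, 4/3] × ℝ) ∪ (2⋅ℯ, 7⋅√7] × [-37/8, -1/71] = (2⋅ℯ, 7⋅√7] × [-37/8, -1/71]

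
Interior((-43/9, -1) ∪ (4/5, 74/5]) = (-43/9, -1) ∪ (4/5, 74/5)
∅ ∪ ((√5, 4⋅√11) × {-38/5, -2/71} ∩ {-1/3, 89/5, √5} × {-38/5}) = ∅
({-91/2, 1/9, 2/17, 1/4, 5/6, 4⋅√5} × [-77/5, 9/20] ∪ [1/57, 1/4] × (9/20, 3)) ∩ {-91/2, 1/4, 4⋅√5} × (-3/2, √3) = ({1/4} × (9/20, √3)) ∪ ({-91/2, 1/4, 4⋅√5} × (-3/2, 9/20])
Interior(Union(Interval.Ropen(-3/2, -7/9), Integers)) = Union(Complement(Integers, Union(Complement(Integers, Interval.open(-3/2, -7/9)), {-3/2, -7/9})), Complement(Interval.open(-3/2, -7/9), Complement(Integers, Interval.open(-3/2, -7/9))), Complement(Range(-1, 0, 1), Complement(Integers, Interval.open(-3/2, -7/9))), Complement(Range(-1, 0, 1), Union(Complement(Integers, Interval.open(-3/2, -7/9)), {-3/2, -7/9})))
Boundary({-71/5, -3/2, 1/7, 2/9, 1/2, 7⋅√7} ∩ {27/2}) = ∅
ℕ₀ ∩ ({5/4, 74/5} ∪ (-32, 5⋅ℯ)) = {0, 1, …, 13}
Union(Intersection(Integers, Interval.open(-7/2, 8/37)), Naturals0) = Union(Naturals0, Range(-3, 1, 1))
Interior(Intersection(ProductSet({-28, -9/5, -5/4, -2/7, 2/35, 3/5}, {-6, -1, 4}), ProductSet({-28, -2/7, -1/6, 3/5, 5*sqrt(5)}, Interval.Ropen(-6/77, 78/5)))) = EmptySet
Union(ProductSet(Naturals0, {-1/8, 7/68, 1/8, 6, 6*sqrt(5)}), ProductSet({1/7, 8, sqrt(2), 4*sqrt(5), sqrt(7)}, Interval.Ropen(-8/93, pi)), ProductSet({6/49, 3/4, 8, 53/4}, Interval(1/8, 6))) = Union(ProductSet({6/49, 3/4, 8, 53/4}, Interval(1/8, 6)), ProductSet({1/7, 8, sqrt(2), 4*sqrt(5), sqrt(7)}, Interval.Ropen(-8/93, pi)), ProductSet(Naturals0, {-1/8, 7/68, 1/8, 6, 6*sqrt(5)}))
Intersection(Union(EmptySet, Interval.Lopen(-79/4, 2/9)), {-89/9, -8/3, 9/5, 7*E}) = {-89/9, -8/3}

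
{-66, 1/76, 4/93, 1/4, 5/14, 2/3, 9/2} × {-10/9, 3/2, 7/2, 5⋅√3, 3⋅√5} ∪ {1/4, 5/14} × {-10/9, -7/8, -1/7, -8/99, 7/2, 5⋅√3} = ({1/4, 5/14} × {-10/9, -7/8, -1/7, -8/99, 7/2, 5⋅√3}) ∪ ({-66, 1/76, 4/93, 1/4, 5/14, 2/3, 9/2} × {-10/9, 3/2, 7/2, 5⋅√3, 3⋅√5})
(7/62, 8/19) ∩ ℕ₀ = ∅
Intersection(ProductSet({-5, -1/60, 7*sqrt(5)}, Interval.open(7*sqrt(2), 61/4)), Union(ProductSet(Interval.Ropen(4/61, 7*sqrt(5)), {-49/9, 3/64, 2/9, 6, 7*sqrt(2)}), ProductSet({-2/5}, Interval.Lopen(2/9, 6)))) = EmptySet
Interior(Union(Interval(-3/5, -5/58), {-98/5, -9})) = Interval.open(-3/5, -5/58)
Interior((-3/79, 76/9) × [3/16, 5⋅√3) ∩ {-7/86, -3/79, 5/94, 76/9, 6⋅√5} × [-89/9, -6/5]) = ∅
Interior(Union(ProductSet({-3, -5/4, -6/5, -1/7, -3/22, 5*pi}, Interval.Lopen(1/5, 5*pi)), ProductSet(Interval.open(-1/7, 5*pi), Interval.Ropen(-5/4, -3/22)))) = ProductSet(Interval.open(-1/7, 5*pi), Interval.open(-5/4, -3/22))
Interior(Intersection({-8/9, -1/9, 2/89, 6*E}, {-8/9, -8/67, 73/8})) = EmptySet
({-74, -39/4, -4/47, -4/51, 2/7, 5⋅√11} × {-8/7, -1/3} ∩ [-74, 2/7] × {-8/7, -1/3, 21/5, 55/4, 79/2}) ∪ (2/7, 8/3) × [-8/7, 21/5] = ({-74, -39/4, -4/47, -4/51, 2/7} × {-8/7, -1/3}) ∪ ((2/7, 8/3) × [-8/7, 21/5])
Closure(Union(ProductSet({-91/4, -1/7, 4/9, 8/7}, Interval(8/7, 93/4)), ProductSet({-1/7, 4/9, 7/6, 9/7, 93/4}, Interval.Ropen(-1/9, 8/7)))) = Union(ProductSet({-91/4, -1/7, 4/9, 8/7}, Interval(8/7, 93/4)), ProductSet({-1/7, 4/9, 7/6, 9/7, 93/4}, Interval(-1/9, 8/7)))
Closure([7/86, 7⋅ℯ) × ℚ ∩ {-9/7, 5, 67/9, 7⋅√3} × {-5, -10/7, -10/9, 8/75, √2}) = {5, 67/9, 7⋅√3} × {-5, -10/7, -10/9, 8/75}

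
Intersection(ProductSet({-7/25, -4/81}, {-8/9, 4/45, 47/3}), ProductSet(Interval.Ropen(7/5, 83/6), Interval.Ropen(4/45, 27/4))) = EmptySet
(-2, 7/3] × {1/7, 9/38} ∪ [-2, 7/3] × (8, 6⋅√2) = ((-2, 7/3] × {1/7, 9/38}) ∪ ([-2, 7/3] × (8, 6⋅√2))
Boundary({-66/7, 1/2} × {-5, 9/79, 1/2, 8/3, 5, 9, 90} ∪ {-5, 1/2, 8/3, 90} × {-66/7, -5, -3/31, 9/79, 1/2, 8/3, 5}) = ({-66/7, 1/2} × {-5, 9/79, 1/2, 8/3, 5, 9, 90}) ∪ ({-5, 1/2, 8/3, 90} × {-66/7, -5, -3/31, 9/79, 1/2, 8/3, 5})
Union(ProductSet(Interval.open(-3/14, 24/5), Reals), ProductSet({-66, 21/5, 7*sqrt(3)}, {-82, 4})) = Union(ProductSet({-66, 21/5, 7*sqrt(3)}, {-82, 4}), ProductSet(Interval.open(-3/14, 24/5), Reals))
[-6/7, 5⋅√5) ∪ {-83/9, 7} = {-83/9} ∪ [-6/7, 5⋅√5)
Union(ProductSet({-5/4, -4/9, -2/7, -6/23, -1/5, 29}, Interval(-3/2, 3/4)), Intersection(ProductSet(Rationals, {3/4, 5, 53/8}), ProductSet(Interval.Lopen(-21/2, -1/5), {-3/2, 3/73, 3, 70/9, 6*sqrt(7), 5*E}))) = ProductSet({-5/4, -4/9, -2/7, -6/23, -1/5, 29}, Interval(-3/2, 3/4))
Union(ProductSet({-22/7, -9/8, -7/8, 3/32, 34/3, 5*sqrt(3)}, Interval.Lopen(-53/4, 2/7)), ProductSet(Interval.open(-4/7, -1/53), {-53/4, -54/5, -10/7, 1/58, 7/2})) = Union(ProductSet({-22/7, -9/8, -7/8, 3/32, 34/3, 5*sqrt(3)}, Interval.Lopen(-53/4, 2/7)), ProductSet(Interval.open(-4/7, -1/53), {-53/4, -54/5, -10/7, 1/58, 7/2}))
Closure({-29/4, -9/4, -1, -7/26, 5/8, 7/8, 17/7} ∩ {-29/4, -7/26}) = {-29/4, -7/26}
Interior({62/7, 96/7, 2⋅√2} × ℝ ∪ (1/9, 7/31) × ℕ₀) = ∅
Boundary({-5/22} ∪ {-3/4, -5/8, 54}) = {-3/4, -5/8, -5/22, 54}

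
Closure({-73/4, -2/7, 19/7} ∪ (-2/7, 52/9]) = {-73/4} ∪ [-2/7, 52/9]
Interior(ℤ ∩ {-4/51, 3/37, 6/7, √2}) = ∅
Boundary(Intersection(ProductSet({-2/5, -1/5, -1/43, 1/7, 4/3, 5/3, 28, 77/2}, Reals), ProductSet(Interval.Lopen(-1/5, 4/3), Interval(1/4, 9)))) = ProductSet({-1/43, 1/7, 4/3}, Interval(1/4, 9))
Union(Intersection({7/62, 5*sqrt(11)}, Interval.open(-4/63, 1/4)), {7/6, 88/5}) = {7/62, 7/6, 88/5}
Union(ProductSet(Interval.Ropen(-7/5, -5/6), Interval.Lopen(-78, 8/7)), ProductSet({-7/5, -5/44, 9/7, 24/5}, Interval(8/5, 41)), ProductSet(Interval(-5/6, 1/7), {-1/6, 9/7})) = Union(ProductSet({-7/5, -5/44, 9/7, 24/5}, Interval(8/5, 41)), ProductSet(Interval.Ropen(-7/5, -5/6), Interval.Lopen(-78, 8/7)), ProductSet(Interval(-5/6, 1/7), {-1/6, 9/7}))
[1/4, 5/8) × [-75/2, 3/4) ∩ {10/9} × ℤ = ∅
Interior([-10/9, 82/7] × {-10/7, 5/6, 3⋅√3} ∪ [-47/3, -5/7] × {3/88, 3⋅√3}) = ∅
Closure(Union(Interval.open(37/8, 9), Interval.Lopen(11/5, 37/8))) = Interval(11/5, 9)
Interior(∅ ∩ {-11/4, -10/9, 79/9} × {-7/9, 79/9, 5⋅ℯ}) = ∅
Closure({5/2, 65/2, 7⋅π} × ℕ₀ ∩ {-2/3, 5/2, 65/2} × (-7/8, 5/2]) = {5/2, 65/2} × {0, 1, 2}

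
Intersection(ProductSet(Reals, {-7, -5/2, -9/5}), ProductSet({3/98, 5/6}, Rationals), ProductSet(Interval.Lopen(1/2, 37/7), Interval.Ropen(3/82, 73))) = EmptySet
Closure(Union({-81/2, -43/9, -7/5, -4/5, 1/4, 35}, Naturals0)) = Union({-81/2, -43/9, -7/5, -4/5, 1/4}, Naturals0)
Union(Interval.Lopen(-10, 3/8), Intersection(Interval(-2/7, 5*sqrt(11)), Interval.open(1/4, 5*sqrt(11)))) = Interval.open(-10, 5*sqrt(11))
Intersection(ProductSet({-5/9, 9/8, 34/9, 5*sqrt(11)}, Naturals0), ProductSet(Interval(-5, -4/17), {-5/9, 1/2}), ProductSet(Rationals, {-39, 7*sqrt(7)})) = EmptySet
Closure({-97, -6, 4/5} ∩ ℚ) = {-97, -6, 4/5}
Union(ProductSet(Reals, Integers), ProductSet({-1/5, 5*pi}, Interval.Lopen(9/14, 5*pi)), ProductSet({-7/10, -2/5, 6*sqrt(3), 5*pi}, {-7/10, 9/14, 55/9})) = Union(ProductSet({-1/5, 5*pi}, Interval.Lopen(9/14, 5*pi)), ProductSet({-7/10, -2/5, 6*sqrt(3), 5*pi}, {-7/10, 9/14, 55/9}), ProductSet(Reals, Integers))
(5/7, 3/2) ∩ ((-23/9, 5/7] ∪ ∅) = ∅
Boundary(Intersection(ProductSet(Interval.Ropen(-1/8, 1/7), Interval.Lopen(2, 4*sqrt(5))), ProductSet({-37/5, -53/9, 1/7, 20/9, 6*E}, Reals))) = EmptySet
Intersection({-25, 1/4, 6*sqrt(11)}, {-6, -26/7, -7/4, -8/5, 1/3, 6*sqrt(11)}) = {6*sqrt(11)}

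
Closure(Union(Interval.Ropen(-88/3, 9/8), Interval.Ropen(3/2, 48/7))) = Union(Interval(-88/3, 9/8), Interval(3/2, 48/7))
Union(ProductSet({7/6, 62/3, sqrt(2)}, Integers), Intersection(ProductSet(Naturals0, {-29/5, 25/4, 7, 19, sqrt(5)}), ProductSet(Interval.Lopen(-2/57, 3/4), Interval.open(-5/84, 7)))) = Union(ProductSet({7/6, 62/3, sqrt(2)}, Integers), ProductSet(Range(0, 1, 1), {25/4, sqrt(5)}))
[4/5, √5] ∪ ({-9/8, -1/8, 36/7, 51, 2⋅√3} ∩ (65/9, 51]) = [4/5, √5] ∪ {51}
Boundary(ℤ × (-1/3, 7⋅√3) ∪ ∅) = ℤ × [-1/3, 7⋅√3]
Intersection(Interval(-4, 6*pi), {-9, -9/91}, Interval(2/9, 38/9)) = EmptySet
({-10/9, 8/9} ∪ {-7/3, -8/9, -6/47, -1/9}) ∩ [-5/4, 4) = {-10/9, -8/9, -6/47, -1/9, 8/9}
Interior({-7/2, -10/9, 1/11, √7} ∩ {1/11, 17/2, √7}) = ∅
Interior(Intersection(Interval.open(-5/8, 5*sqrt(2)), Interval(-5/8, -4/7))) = Interval.open(-5/8, -4/7)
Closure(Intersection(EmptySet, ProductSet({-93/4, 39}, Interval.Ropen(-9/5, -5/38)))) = EmptySet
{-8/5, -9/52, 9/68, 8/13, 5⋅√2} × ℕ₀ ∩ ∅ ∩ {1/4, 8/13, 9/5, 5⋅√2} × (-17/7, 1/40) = ∅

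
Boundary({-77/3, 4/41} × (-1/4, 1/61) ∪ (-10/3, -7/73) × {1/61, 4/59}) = ({-77/3, 4/41} × [-1/4, 1/61]) ∪ ([-10/3, -7/73] × {1/61, 4/59})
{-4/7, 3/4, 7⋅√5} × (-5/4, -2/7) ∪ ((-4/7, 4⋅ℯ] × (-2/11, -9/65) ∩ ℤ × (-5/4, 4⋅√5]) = ({0, 1, …, 10} × (-2/11, -9/65)) ∪ ({-4/7, 3/4, 7⋅√5} × (-5/4, -2/7))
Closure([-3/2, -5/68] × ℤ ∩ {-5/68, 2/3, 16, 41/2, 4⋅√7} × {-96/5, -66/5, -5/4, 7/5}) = ∅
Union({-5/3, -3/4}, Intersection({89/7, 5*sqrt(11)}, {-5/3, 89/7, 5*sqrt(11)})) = {-5/3, -3/4, 89/7, 5*sqrt(11)}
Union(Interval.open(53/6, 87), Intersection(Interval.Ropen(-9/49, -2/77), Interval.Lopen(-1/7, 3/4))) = Union(Interval.open(-1/7, -2/77), Interval.open(53/6, 87))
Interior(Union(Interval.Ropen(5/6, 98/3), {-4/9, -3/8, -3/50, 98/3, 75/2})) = Interval.open(5/6, 98/3)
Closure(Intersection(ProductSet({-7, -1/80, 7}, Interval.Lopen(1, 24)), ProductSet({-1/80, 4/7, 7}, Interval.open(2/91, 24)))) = ProductSet({-1/80, 7}, Interval(1, 24))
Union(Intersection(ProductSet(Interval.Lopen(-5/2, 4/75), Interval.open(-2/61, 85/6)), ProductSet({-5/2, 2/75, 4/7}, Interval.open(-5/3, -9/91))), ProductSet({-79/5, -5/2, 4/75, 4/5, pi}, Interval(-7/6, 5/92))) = ProductSet({-79/5, -5/2, 4/75, 4/5, pi}, Interval(-7/6, 5/92))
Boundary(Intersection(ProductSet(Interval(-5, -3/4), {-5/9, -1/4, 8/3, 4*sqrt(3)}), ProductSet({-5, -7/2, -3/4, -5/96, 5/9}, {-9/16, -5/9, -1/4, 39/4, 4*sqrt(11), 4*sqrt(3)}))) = ProductSet({-5, -7/2, -3/4}, {-5/9, -1/4, 4*sqrt(3)})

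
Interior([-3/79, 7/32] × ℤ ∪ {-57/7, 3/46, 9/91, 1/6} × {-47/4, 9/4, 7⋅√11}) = ∅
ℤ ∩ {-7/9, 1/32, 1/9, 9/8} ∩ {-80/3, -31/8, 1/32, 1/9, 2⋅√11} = ∅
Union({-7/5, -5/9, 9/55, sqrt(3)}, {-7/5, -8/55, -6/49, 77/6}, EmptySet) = {-7/5, -5/9, -8/55, -6/49, 9/55, 77/6, sqrt(3)}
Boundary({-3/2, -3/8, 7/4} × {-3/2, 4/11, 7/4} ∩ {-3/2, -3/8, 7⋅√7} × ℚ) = {-3/2, -3/8} × {-3/2, 4/11, 7/4}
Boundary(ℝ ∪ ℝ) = ∅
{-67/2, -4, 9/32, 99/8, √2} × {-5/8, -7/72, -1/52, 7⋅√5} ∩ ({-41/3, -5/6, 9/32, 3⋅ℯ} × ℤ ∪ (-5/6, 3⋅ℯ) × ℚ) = {9/32, √2} × {-5/8, -7/72, -1/52}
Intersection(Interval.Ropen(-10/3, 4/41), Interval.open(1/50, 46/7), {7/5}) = EmptySet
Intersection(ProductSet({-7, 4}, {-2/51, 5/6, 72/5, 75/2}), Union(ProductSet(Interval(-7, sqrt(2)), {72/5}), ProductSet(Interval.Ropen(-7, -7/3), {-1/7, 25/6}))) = ProductSet({-7}, {72/5})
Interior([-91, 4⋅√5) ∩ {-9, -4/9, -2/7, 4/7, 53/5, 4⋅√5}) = ∅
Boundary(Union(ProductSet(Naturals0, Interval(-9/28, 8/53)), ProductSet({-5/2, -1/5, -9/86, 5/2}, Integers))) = Union(ProductSet({-5/2, -1/5, -9/86, 5/2}, Integers), ProductSet(Naturals0, Interval(-9/28, 8/53)))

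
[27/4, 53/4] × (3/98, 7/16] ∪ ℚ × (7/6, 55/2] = (ℚ × (7/6, 55/2]) ∪ ([27/4, 53/4] × (3/98, 7/16])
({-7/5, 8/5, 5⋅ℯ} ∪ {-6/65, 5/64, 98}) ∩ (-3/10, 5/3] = {-6/65, 5/64, 8/5}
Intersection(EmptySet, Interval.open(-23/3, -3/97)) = EmptySet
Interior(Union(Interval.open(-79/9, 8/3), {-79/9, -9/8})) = Interval.open(-79/9, 8/3)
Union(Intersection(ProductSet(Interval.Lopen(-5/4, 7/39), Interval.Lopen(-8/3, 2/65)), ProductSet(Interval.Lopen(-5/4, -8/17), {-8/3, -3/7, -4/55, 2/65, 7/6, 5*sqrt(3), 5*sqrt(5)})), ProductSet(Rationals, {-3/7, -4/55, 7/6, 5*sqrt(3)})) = Union(ProductSet(Interval.Lopen(-5/4, -8/17), {-3/7, -4/55, 2/65}), ProductSet(Rationals, {-3/7, -4/55, 7/6, 5*sqrt(3)}))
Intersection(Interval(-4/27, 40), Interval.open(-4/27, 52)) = Interval.Lopen(-4/27, 40)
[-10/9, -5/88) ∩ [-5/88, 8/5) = ∅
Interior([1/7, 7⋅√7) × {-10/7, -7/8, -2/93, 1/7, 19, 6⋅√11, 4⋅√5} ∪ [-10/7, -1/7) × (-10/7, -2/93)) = (-10/7, -1/7) × (-10/7, -2/93)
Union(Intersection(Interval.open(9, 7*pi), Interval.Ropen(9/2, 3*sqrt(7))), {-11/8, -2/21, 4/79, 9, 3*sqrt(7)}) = {-11/8, -2/21, 4/79, 9, 3*sqrt(7)}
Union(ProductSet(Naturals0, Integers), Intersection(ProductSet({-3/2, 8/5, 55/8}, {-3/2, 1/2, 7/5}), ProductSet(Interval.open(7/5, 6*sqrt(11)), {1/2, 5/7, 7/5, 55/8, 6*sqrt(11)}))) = Union(ProductSet({8/5, 55/8}, {1/2, 7/5}), ProductSet(Naturals0, Integers))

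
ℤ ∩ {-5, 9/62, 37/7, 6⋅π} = {-5}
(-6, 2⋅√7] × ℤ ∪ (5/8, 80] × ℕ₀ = ((5/8, 80] × ℕ₀) ∪ ((-6, 2⋅√7] × ℤ)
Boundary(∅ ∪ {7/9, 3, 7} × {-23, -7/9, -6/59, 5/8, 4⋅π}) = {7/9, 3, 7} × {-23, -7/9, -6/59, 5/8, 4⋅π}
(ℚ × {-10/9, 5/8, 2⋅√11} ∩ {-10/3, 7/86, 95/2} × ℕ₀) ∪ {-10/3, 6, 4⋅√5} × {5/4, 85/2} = {-10/3, 6, 4⋅√5} × {5/4, 85/2}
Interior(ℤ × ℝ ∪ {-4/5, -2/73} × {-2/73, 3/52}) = ∅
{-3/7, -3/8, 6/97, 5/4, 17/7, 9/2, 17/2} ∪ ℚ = ℚ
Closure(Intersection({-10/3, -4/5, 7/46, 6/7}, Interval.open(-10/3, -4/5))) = EmptySet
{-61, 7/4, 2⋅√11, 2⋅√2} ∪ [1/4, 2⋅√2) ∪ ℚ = ℚ ∪ [1/4, 2⋅√2] ∪ {2⋅√11}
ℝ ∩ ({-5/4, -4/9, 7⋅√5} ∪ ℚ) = ℚ ∪ {7⋅√5}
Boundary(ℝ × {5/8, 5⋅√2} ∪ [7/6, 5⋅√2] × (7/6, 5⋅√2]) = ((-∞, ∞) × {5/8, 5⋅√2}) ∪ ({7/6, 5⋅√2} × [7/6, 5⋅√2]) ∪ ([7/6, 5⋅√2] × {7/6, 5⋅√2})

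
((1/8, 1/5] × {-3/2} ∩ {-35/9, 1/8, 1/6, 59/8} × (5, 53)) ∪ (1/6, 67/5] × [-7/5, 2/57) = (1/6, 67/5] × [-7/5, 2/57)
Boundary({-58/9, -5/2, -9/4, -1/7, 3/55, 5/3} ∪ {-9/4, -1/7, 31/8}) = {-58/9, -5/2, -9/4, -1/7, 3/55, 5/3, 31/8}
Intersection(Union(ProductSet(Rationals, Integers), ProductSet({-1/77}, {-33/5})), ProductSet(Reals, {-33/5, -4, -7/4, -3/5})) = Union(ProductSet({-1/77}, {-33/5}), ProductSet(Rationals, {-4}))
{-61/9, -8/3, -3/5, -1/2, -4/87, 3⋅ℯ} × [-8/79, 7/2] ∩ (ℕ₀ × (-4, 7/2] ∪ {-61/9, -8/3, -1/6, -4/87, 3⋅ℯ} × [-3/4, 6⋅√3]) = {-61/9, -8/3, -4/87, 3⋅ℯ} × [-8/79, 7/2]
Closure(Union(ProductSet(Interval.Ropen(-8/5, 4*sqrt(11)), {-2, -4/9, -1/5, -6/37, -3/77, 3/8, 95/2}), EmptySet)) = ProductSet(Interval(-8/5, 4*sqrt(11)), {-2, -4/9, -1/5, -6/37, -3/77, 3/8, 95/2})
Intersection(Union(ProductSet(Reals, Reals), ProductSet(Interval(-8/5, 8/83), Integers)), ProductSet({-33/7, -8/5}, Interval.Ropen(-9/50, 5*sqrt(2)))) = ProductSet({-33/7, -8/5}, Interval.Ropen(-9/50, 5*sqrt(2)))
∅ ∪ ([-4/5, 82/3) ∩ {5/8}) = {5/8}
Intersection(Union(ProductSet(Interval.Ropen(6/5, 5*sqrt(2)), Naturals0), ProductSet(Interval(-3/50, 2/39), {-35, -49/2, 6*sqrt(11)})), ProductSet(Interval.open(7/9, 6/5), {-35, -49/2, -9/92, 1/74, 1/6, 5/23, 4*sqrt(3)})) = EmptySet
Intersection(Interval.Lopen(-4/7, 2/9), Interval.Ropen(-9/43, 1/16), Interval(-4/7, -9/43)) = {-9/43}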